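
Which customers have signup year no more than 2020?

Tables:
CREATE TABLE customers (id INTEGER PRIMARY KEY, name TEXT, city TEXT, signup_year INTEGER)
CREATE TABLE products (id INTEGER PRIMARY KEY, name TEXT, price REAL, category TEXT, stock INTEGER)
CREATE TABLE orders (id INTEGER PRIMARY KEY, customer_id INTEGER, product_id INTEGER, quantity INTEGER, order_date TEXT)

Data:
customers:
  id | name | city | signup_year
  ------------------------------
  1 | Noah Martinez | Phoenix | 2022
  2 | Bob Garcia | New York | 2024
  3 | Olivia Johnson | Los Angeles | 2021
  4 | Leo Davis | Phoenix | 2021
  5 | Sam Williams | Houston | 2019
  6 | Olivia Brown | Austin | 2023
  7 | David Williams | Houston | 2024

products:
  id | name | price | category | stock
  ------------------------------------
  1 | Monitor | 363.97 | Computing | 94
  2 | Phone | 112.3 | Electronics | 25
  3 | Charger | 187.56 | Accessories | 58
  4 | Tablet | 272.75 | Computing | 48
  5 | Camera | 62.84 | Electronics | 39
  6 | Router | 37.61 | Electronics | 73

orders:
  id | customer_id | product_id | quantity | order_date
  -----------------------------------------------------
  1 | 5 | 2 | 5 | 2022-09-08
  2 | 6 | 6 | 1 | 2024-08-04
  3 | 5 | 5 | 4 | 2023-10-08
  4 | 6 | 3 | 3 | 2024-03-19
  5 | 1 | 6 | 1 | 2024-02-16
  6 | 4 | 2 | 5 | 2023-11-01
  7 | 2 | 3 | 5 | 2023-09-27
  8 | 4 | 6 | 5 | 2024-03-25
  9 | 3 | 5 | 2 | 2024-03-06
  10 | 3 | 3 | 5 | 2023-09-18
SELECT name, signup_year FROM customers WHERE signup_year <= 2020

Execution result:
name | signup_year
Sam Williams | 2019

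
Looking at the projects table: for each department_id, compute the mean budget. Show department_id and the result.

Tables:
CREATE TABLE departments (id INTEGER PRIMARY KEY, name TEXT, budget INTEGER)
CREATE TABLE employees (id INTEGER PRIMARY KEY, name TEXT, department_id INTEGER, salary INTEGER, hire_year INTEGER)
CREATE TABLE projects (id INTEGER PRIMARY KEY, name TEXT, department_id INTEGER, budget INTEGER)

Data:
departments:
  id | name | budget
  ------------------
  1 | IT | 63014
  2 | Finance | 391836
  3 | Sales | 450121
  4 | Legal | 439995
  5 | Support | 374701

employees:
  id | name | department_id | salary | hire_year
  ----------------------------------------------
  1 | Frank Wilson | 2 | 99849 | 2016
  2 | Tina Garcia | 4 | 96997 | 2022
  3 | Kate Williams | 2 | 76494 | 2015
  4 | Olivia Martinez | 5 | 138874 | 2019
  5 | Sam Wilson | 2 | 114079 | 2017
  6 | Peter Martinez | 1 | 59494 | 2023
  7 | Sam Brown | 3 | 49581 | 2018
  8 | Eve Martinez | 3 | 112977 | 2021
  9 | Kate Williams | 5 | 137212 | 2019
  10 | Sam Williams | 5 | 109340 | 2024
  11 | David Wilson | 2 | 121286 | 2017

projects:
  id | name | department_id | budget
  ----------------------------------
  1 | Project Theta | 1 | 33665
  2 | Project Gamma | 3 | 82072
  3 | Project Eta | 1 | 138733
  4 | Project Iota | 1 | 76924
SELECT department_id, AVG(budget) AS avg_budget FROM projects GROUP BY department_id

Execution result:
department_id | avg_budget
1 | 83107.33
3 | 82072.00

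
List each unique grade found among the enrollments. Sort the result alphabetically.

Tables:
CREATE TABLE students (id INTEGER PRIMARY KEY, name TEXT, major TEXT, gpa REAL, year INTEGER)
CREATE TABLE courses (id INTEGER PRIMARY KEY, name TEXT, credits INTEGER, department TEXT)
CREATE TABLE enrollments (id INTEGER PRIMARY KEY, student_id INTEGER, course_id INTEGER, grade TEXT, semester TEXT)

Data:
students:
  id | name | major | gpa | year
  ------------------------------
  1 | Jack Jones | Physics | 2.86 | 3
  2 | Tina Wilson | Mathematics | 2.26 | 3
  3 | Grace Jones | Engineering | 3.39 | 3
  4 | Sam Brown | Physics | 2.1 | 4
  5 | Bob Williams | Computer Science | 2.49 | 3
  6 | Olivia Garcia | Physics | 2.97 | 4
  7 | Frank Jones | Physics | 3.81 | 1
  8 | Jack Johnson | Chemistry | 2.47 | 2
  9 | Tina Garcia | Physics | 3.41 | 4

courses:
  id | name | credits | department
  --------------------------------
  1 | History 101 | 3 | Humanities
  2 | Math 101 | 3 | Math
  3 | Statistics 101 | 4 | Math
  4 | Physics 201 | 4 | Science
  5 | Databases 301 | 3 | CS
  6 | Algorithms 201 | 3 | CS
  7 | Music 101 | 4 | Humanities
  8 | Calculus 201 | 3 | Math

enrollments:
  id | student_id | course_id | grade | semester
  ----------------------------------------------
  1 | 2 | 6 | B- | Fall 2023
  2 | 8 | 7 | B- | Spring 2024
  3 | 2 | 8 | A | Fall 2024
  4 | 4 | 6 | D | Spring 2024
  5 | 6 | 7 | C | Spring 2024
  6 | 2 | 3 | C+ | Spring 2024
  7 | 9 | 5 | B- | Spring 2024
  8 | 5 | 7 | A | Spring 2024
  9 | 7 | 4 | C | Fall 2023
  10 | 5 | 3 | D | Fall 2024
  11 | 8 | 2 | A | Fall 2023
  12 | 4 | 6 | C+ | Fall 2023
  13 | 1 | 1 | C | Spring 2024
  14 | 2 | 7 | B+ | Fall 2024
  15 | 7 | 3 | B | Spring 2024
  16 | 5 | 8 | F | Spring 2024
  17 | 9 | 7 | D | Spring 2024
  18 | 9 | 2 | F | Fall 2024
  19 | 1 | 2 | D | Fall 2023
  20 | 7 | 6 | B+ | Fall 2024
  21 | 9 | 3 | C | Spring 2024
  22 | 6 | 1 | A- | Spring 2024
SELECT DISTINCT grade FROM enrollments ORDER BY grade

Execution result:
grade
A
A-
B
B+
B-
C
C+
D
F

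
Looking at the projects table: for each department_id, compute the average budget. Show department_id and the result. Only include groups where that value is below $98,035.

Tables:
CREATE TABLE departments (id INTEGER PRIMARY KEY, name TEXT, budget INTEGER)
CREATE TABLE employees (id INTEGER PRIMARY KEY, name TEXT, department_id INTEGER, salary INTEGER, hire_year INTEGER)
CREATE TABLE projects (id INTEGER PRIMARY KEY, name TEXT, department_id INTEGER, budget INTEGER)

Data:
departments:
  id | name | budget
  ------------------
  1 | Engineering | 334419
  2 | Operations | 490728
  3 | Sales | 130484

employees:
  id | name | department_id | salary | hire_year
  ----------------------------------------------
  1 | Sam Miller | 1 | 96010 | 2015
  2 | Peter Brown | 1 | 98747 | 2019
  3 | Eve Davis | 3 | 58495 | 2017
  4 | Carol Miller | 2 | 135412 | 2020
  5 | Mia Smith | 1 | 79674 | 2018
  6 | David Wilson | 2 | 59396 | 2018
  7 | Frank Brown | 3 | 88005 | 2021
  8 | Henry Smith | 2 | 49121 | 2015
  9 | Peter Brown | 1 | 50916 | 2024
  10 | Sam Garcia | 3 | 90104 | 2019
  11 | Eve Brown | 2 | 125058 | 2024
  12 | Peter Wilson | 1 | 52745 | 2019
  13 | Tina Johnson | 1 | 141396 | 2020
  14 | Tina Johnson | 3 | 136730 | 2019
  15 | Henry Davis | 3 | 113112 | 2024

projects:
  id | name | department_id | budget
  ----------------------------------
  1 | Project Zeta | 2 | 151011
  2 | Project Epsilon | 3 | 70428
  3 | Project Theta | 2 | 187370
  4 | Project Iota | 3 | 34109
SELECT department_id, AVG(budget) AS avg_budget FROM projects GROUP BY department_id HAVING AVG(budget) < 98035

Execution result:
department_id | avg_budget
3 | 52268.50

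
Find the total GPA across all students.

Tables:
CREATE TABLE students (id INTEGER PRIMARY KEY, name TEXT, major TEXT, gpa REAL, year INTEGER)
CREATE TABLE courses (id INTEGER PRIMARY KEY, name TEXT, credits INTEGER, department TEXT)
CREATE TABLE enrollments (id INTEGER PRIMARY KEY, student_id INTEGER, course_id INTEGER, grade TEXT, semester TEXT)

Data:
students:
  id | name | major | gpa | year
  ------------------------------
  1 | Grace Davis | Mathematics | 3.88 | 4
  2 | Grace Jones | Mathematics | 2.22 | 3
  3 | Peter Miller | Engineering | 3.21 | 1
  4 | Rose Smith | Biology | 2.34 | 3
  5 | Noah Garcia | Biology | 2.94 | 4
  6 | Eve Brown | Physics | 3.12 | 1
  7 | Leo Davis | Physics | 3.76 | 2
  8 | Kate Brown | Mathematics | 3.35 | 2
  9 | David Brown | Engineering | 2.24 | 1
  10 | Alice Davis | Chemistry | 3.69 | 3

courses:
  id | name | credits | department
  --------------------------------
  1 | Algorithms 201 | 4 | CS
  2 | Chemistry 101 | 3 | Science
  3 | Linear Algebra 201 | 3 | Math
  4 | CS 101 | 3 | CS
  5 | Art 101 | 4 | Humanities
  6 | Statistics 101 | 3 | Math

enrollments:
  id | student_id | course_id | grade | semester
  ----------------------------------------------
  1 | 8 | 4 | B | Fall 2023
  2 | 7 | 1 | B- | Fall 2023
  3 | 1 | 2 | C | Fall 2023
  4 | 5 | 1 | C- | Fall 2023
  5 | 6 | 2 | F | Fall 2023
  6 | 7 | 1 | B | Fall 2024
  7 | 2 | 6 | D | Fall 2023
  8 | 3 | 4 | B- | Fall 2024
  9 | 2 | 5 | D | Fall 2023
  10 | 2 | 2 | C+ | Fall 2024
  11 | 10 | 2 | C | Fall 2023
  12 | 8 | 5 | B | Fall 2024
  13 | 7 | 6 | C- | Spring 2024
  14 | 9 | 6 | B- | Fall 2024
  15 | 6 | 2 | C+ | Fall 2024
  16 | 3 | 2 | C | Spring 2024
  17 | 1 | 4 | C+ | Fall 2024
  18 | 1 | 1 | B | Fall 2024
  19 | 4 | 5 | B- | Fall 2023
SELECT SUM(gpa) FROM students

Execution result:
30.75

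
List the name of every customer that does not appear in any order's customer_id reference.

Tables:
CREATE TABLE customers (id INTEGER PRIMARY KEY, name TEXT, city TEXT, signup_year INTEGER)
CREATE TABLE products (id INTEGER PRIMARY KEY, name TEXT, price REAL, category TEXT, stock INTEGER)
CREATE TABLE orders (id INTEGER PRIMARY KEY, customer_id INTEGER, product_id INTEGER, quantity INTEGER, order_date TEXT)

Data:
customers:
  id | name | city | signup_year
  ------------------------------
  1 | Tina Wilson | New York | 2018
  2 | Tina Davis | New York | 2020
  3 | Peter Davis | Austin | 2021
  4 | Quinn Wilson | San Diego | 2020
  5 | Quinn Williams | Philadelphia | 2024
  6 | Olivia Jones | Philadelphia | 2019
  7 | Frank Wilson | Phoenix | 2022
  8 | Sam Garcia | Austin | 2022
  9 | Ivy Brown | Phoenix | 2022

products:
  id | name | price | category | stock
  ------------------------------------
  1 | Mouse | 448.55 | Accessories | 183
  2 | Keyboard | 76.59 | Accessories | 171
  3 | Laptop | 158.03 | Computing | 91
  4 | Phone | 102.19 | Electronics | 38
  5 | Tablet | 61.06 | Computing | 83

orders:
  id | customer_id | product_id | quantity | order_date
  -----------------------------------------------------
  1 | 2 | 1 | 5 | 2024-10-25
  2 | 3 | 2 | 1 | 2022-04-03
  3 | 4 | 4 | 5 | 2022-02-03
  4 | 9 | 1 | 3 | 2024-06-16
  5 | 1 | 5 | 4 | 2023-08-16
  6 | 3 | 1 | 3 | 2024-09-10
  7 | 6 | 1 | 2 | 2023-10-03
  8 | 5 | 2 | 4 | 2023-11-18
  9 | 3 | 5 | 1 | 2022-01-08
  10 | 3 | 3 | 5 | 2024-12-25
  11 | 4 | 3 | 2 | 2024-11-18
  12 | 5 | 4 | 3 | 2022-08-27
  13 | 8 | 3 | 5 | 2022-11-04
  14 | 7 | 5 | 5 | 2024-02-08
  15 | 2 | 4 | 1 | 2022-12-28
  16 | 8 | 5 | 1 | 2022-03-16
SELECT p.name FROM customers p LEFT JOIN orders c ON c.customer_id = p.id WHERE c.id IS NULL

Execution result:
(no rows)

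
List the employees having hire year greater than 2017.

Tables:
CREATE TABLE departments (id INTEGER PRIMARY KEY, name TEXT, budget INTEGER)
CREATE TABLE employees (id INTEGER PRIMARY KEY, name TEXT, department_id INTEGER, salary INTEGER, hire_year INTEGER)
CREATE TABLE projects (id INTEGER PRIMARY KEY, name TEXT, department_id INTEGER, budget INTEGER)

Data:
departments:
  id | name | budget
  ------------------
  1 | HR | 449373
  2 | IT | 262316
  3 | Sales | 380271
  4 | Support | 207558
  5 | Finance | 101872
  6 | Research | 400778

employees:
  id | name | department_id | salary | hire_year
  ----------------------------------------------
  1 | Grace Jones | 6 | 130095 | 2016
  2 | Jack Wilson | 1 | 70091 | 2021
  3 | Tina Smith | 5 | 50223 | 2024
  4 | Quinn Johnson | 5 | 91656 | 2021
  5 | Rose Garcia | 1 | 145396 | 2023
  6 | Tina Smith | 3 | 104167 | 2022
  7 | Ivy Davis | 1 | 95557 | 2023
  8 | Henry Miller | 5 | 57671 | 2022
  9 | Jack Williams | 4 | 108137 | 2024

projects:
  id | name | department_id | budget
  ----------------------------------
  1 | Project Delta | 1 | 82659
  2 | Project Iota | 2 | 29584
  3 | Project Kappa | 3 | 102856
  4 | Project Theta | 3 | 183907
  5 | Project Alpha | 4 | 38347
SELECT name, hire_year FROM employees WHERE hire_year > 2017

Execution result:
name | hire_year
Jack Wilson | 2021
Tina Smith | 2024
Quinn Johnson | 2021
Rose Garcia | 2023
Tina Smith | 2022
Ivy Davis | 2023
Henry Miller | 2022
Jack Williams | 2024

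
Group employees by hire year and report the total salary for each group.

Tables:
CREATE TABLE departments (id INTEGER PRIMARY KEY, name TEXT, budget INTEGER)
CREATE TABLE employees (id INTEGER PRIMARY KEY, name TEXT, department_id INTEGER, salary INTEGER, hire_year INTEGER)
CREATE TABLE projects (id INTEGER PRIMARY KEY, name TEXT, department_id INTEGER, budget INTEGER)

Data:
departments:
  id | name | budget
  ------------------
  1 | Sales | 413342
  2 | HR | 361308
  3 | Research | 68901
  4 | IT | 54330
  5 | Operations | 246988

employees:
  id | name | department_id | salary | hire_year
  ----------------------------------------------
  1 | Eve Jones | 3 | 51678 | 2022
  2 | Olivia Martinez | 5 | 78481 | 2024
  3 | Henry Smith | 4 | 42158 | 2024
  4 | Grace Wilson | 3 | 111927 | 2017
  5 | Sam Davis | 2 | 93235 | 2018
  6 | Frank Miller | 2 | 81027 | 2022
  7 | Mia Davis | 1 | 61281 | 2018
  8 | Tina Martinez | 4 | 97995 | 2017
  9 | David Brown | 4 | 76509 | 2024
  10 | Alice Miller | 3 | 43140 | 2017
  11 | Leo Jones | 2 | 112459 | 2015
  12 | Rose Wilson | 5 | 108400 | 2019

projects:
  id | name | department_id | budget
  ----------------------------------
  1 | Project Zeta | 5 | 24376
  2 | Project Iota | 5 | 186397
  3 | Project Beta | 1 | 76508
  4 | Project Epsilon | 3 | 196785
SELECT hire_year, SUM(salary) AS sum_salary FROM employees GROUP BY hire_year

Execution result:
hire_year | sum_salary
2015 | 112459
2017 | 253062
2018 | 154516
2019 | 108400
2022 | 132705
2024 | 197148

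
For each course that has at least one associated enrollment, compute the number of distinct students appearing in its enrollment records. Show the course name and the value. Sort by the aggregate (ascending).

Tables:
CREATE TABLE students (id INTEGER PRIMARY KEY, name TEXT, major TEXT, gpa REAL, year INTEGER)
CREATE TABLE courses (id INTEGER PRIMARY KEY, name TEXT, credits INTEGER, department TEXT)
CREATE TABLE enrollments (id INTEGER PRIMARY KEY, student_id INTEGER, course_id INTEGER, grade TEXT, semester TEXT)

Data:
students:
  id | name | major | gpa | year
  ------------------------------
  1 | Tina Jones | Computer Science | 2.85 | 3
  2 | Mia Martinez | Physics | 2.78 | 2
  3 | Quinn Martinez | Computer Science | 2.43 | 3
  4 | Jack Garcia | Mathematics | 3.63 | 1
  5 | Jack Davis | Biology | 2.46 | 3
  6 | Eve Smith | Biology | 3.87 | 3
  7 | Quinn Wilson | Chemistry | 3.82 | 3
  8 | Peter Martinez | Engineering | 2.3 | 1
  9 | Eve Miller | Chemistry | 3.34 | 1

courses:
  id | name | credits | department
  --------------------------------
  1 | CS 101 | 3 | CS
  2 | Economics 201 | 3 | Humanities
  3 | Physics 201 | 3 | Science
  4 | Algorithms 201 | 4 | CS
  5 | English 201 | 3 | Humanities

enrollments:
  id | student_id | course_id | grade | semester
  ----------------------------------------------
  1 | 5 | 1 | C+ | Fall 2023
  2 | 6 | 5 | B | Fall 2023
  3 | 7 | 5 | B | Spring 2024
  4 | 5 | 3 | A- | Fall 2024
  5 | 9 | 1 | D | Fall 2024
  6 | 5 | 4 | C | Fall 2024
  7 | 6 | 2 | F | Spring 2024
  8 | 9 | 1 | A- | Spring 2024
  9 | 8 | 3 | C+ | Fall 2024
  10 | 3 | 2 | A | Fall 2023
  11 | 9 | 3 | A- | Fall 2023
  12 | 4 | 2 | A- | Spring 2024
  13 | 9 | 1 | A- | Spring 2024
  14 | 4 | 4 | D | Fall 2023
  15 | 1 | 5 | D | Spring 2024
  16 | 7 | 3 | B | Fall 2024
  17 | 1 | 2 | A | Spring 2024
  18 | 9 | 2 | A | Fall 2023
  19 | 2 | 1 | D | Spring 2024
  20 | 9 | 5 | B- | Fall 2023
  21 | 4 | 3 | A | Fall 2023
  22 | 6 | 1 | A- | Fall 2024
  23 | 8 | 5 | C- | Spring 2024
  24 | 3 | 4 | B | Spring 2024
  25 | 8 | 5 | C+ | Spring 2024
SELECT p.name, COUNT(DISTINCT c.student_id) AS distinct_student_count FROM enrollments c JOIN courses p ON c.course_id = p.id GROUP BY p.id, p.name ORDER BY distinct_student_count ASC

Execution result:
name | distinct_student_count
Algorithms 201 | 3
CS 101 | 4
Economics 201 | 5
Physics 201 | 5
English 201 | 5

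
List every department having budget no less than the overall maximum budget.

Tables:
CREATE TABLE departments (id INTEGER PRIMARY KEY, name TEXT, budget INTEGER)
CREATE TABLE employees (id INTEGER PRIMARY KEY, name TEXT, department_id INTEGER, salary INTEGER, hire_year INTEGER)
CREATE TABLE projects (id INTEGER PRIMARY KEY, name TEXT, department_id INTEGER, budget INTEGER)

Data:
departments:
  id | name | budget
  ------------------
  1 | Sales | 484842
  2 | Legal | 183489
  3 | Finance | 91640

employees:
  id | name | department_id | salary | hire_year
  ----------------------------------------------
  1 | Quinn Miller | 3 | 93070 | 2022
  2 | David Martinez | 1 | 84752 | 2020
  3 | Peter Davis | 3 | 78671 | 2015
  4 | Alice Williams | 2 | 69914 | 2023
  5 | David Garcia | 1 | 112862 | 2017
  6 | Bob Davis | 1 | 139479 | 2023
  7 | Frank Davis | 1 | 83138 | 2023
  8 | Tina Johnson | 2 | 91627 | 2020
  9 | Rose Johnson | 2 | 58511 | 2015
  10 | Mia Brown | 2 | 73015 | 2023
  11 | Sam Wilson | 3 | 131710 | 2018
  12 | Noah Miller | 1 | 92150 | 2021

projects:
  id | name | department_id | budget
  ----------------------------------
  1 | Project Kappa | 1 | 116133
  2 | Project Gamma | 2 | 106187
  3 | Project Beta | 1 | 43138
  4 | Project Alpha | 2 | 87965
SELECT name, budget FROM departments WHERE budget >= (SELECT MAX(budget) FROM departments)

Execution result:
name | budget
Sales | 484842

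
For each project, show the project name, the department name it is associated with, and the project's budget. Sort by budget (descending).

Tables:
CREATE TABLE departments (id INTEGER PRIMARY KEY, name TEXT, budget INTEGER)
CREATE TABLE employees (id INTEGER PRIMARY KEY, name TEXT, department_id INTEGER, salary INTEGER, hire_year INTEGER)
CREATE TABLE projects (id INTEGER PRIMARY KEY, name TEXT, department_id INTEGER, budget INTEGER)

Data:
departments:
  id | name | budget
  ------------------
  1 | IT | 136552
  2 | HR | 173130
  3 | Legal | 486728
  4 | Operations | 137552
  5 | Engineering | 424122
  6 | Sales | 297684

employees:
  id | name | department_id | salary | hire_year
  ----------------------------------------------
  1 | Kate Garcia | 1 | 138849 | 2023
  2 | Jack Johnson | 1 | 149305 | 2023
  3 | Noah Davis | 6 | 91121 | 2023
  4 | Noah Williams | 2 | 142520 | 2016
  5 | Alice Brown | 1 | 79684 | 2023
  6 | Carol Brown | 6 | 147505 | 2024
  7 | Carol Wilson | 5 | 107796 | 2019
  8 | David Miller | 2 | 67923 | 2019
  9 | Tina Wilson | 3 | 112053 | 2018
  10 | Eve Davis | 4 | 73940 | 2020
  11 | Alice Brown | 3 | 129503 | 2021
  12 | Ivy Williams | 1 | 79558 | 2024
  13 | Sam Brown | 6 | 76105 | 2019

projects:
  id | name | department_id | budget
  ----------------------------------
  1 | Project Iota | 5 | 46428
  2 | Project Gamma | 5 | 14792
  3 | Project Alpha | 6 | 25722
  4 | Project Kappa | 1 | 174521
SELECT c.name, p.name AS department, c.budget FROM projects c JOIN departments p ON c.department_id = p.id ORDER BY c.budget DESC

Execution result:
name | department | budget
Project Kappa | IT | 174521
Project Iota | Engineering | 46428
Project Alpha | Sales | 25722
Project Gamma | Engineering | 14792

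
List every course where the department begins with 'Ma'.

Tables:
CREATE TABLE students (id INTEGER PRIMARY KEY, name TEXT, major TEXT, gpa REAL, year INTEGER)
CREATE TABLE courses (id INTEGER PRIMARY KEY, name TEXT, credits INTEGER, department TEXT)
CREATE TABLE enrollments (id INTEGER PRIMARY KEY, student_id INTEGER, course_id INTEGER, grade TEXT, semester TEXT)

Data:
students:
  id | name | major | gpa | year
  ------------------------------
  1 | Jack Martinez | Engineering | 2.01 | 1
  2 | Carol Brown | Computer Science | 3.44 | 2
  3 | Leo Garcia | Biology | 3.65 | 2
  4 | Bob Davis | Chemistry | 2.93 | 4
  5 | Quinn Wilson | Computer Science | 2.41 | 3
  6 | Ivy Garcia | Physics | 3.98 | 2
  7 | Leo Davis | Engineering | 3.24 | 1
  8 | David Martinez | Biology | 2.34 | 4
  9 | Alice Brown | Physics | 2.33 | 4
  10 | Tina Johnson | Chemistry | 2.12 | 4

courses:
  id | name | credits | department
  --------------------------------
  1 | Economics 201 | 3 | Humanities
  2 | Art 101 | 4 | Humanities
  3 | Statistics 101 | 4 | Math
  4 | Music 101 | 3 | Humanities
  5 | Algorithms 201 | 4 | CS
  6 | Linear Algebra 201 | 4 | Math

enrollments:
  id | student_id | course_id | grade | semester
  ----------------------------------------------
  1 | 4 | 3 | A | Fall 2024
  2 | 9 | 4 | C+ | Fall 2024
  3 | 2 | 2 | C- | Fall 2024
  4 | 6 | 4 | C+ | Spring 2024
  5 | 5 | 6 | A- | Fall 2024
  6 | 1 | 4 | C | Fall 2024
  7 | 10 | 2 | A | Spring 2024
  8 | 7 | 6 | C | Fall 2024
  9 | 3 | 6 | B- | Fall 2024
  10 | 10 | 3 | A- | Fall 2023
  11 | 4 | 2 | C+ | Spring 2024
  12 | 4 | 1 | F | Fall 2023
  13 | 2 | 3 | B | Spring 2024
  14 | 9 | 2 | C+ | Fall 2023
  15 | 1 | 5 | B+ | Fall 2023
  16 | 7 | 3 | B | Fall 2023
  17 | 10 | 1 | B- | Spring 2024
SELECT name, department FROM courses WHERE department LIKE 'Ma%'

Execution result:
name | department
Statistics 101 | Math
Linear Algebra 201 | Math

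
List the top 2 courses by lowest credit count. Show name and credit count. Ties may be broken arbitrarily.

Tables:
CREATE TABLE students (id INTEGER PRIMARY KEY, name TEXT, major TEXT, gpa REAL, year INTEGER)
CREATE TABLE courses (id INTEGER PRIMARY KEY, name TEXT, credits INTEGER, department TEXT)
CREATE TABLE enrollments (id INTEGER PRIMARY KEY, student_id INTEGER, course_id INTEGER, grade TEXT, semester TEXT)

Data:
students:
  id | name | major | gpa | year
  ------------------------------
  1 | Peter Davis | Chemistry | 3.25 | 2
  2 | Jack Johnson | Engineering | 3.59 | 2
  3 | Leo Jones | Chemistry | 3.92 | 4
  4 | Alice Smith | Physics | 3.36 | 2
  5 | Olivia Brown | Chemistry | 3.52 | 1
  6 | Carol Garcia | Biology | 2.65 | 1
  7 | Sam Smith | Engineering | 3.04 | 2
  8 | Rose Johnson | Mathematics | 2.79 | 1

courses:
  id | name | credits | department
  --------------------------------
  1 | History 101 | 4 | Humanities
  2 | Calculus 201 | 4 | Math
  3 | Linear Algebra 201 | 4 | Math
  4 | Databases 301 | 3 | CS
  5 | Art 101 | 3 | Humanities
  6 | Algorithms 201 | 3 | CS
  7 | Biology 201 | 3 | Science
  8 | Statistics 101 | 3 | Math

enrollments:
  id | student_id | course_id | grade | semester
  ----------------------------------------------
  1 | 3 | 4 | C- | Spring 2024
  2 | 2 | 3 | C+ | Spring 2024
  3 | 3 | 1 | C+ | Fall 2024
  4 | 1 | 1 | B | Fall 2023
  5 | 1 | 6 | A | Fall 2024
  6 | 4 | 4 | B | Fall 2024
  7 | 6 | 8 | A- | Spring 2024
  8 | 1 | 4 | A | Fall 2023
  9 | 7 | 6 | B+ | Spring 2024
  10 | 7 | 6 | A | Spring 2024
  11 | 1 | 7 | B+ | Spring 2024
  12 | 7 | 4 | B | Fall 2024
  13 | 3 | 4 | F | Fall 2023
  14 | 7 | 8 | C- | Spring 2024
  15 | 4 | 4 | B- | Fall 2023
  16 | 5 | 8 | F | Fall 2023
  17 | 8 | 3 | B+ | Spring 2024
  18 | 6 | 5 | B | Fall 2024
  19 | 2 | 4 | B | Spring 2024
SELECT name, credits FROM courses ORDER BY credits ASC LIMIT 2

Execution result:
name | credits
Databases 301 | 3
Art 101 | 3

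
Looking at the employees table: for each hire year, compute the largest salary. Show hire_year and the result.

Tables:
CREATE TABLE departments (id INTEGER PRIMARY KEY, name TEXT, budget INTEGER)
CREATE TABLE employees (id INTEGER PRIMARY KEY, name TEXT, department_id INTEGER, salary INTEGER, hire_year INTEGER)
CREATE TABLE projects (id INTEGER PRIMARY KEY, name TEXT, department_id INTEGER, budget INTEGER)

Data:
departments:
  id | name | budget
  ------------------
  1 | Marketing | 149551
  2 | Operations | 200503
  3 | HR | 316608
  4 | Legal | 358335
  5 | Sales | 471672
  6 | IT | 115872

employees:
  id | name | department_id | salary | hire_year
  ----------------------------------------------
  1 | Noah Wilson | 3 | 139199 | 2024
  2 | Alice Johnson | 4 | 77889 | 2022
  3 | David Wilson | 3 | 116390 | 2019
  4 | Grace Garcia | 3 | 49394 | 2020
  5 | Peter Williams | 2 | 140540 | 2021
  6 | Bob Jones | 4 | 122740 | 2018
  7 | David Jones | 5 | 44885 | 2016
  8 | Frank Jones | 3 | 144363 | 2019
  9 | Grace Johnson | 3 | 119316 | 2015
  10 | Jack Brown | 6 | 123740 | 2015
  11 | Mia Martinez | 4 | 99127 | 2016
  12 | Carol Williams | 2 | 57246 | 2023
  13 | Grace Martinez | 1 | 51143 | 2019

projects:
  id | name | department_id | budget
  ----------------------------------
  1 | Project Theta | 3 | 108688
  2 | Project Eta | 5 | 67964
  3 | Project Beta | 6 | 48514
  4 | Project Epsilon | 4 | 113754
SELECT hire_year, MAX(salary) AS max_salary FROM employees GROUP BY hire_year

Execution result:
hire_year | max_salary
2015 | 123740
2016 | 99127
2018 | 122740
2019 | 144363
2020 | 49394
2021 | 140540
2022 | 77889
2023 | 57246
2024 | 139199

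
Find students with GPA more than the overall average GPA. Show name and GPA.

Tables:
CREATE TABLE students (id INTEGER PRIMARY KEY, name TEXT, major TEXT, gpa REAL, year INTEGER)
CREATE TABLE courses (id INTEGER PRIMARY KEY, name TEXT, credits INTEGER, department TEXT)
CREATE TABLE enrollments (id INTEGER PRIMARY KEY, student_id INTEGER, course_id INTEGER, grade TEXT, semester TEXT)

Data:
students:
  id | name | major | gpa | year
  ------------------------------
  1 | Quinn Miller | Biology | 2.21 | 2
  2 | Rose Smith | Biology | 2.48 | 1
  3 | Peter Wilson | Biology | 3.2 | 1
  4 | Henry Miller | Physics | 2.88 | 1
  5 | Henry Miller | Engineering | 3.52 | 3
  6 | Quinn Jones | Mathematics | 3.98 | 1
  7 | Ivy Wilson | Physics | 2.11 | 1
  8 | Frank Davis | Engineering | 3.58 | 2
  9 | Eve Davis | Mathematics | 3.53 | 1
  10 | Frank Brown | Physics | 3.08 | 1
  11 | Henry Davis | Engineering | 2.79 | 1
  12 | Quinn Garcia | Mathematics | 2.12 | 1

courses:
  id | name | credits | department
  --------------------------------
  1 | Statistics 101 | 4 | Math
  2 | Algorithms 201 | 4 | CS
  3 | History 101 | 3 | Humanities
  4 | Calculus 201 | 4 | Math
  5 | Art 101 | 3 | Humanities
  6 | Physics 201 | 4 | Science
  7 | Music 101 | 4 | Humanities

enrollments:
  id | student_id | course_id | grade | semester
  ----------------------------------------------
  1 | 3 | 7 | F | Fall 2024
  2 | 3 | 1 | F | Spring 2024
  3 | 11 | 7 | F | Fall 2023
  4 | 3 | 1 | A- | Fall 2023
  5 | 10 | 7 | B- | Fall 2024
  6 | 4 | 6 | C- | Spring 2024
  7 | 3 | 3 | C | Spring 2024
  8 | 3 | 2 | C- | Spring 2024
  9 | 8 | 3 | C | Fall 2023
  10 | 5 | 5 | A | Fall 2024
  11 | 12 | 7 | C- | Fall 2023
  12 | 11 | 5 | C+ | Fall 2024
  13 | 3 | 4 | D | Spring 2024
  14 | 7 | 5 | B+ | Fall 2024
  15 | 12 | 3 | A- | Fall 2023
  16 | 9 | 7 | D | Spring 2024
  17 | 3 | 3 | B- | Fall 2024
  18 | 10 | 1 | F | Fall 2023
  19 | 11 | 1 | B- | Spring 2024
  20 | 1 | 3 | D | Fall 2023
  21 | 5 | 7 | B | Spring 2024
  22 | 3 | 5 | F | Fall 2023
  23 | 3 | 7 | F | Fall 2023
SELECT name, gpa FROM students WHERE gpa > (SELECT AVG(gpa) FROM students)

Execution result:
name | gpa
Peter Wilson | 3.20
Henry Miller | 3.52
Quinn Jones | 3.98
Frank Davis | 3.58
Eve Davis | 3.53
Frank Brown | 3.08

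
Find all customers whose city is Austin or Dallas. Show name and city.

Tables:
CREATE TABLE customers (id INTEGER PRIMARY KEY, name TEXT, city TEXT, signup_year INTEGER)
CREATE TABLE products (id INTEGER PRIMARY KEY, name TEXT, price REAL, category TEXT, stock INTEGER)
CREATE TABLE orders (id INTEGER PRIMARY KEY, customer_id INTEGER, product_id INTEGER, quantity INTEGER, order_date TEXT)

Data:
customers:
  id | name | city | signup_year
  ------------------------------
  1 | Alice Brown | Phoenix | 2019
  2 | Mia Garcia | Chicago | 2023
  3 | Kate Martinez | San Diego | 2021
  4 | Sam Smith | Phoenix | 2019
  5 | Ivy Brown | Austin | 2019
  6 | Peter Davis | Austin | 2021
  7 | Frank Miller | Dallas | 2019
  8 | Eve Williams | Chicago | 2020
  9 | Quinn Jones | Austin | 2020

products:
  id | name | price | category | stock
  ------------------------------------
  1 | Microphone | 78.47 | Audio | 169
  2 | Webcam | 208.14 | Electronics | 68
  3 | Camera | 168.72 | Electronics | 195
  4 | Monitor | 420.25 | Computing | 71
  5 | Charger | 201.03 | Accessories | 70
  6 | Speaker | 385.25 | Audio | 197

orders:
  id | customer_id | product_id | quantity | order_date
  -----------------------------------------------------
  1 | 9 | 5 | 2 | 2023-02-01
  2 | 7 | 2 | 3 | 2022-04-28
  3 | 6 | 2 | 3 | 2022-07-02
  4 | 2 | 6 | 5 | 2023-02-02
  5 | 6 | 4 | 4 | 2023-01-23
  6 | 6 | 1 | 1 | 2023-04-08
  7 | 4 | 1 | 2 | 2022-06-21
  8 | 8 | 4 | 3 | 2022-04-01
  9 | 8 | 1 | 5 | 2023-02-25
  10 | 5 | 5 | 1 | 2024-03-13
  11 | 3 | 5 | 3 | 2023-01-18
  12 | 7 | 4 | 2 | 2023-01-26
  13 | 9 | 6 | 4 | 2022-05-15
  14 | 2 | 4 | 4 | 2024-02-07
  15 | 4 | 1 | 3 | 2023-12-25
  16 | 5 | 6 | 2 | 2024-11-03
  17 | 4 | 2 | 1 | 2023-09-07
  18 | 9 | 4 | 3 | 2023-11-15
SELECT name, city FROM customers WHERE city IN ('Austin', 'Dallas')

Execution result:
name | city
Ivy Brown | Austin
Peter Davis | Austin
Frank Miller | Dallas
Quinn Jones | Austin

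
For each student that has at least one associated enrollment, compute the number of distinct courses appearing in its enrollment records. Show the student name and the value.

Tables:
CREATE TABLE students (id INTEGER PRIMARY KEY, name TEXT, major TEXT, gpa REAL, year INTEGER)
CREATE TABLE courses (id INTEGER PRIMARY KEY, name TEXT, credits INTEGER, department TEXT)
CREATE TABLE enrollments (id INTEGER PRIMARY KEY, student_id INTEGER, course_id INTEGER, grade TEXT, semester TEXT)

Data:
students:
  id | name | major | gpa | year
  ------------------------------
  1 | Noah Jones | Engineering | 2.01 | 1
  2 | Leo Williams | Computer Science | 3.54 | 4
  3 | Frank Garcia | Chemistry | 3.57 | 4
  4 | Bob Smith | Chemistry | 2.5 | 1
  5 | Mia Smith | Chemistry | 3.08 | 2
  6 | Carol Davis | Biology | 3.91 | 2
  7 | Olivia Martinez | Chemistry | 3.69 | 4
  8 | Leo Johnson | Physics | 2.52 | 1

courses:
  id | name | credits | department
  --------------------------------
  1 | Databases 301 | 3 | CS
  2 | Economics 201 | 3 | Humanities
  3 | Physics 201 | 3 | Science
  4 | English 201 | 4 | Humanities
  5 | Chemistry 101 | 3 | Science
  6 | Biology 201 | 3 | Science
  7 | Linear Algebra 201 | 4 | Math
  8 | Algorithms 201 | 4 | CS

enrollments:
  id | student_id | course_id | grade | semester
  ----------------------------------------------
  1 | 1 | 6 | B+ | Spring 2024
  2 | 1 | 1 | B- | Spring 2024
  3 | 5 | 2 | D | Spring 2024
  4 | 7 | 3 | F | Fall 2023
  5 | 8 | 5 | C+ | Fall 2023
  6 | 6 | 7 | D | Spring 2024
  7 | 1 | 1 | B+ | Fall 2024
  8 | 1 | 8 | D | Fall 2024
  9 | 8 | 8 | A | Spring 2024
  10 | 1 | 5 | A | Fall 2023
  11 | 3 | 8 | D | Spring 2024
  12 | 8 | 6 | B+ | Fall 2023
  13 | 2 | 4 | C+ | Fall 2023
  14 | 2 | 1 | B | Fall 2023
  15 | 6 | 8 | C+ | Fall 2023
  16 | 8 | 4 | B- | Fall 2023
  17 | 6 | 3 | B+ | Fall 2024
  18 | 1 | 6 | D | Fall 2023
SELECT p.name, COUNT(DISTINCT c.course_id) AS distinct_course_count FROM enrollments c JOIN students p ON c.student_id = p.id GROUP BY p.id, p.name

Execution result:
name | distinct_course_count
Noah Jones | 4
Leo Williams | 2
Frank Garcia | 1
Mia Smith | 1
Carol Davis | 3
Olivia Martinez | 1
Leo Johnson | 4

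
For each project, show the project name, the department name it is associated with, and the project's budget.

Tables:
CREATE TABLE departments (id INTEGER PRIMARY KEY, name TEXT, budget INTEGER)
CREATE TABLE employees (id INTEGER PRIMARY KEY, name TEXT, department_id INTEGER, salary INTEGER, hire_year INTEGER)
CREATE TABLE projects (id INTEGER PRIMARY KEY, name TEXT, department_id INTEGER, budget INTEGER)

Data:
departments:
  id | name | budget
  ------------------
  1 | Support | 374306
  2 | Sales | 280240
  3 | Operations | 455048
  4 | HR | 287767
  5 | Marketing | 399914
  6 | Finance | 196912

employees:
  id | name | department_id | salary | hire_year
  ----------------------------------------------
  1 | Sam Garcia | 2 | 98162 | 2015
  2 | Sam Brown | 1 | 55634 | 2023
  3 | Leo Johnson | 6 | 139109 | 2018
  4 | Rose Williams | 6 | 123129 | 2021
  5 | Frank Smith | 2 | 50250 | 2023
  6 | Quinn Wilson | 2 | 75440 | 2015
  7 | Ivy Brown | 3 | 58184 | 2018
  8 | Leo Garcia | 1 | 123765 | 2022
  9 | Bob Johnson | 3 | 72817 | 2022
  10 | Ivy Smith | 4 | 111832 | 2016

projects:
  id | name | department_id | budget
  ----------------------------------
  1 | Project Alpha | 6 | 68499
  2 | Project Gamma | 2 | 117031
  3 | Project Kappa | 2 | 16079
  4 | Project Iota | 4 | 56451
SELECT c.name, p.name AS department, c.budget FROM projects c JOIN departments p ON c.department_id = p.id

Execution result:
name | department | budget
Project Alpha | Finance | 68499
Project Gamma | Sales | 117031
Project Kappa | Sales | 16079
Project Iota | HR | 56451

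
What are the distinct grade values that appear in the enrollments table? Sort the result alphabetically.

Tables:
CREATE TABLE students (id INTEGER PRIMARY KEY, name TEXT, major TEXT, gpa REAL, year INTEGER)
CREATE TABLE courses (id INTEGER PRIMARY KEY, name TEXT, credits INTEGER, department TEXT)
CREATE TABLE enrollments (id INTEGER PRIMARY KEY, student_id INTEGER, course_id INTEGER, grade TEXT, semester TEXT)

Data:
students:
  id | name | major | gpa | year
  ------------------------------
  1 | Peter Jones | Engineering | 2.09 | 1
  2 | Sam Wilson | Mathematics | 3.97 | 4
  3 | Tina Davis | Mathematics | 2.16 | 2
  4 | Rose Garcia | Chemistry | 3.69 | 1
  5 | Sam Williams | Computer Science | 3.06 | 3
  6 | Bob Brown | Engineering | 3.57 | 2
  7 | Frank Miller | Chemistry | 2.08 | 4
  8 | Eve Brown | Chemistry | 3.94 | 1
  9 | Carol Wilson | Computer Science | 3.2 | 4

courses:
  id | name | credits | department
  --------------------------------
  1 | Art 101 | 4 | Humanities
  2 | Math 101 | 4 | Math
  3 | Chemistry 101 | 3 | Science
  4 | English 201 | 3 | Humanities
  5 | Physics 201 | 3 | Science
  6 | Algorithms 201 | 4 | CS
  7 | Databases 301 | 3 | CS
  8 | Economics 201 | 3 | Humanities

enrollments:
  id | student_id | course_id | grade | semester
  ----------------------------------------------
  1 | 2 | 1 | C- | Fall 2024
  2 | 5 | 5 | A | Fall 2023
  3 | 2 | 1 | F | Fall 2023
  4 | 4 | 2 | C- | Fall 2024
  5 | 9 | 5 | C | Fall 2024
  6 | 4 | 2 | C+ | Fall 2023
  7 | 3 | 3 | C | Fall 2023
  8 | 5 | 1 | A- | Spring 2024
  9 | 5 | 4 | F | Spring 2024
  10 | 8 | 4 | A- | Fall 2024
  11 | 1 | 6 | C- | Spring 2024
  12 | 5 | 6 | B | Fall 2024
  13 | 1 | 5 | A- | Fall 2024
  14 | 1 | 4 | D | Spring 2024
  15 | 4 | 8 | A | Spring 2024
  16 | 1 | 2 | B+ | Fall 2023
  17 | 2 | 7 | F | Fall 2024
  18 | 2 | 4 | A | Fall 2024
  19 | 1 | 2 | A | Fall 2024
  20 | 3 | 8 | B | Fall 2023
SELECT DISTINCT grade FROM enrollments ORDER BY grade

Execution result:
grade
A
A-
B
B+
C
C+
C-
D
F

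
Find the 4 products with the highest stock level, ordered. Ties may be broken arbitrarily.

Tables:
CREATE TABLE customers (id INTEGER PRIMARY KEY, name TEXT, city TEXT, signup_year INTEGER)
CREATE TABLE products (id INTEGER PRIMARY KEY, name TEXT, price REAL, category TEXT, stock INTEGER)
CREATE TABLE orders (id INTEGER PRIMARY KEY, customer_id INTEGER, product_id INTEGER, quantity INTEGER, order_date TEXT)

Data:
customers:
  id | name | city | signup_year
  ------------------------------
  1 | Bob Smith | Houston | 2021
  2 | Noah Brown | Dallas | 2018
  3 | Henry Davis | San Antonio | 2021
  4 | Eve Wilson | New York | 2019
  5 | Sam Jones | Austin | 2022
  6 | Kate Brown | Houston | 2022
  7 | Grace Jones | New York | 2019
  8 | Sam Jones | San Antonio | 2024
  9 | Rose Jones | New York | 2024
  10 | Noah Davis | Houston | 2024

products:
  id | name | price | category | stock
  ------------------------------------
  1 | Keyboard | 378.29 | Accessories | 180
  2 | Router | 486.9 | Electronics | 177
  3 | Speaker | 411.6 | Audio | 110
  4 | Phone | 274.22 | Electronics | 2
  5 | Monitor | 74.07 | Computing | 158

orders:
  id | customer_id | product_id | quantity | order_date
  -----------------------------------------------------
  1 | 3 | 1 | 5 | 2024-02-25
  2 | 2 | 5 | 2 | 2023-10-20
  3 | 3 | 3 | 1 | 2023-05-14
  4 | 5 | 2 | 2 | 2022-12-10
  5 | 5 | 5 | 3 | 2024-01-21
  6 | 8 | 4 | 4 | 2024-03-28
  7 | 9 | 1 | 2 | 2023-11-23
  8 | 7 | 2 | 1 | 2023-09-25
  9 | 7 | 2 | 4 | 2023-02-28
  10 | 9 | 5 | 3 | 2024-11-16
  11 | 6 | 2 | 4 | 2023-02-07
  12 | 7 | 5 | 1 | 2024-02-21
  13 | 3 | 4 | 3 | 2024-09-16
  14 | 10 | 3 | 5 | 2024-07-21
SELECT name, stock FROM products ORDER BY stock DESC LIMIT 4

Execution result:
name | stock
Keyboard | 180
Router | 177
Monitor | 158
Speaker | 110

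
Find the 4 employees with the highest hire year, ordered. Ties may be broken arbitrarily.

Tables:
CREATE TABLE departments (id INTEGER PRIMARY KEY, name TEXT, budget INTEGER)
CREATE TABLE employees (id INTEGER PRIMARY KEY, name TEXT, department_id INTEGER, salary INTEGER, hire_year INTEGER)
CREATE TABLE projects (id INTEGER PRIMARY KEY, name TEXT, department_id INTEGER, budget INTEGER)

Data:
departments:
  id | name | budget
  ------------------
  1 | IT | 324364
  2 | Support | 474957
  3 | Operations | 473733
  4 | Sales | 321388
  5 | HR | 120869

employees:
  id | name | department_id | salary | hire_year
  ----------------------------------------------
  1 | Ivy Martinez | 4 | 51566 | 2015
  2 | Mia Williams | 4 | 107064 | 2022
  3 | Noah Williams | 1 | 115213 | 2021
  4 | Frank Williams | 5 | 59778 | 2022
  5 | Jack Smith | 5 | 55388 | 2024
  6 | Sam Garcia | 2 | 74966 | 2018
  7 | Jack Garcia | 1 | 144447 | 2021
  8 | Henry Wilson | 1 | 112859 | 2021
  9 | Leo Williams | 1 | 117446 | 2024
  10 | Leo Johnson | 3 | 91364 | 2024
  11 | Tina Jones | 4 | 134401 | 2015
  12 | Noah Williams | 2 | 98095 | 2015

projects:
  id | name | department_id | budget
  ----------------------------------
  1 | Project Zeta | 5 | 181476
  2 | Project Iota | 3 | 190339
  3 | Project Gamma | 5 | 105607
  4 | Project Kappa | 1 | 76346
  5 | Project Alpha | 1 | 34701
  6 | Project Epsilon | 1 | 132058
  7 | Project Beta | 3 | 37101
SELECT name, hire_year FROM employees ORDER BY hire_year DESC LIMIT 4

Execution result:
name | hire_year
Jack Smith | 2024
Leo Williams | 2024
Leo Johnson | 2024
Mia Williams | 2022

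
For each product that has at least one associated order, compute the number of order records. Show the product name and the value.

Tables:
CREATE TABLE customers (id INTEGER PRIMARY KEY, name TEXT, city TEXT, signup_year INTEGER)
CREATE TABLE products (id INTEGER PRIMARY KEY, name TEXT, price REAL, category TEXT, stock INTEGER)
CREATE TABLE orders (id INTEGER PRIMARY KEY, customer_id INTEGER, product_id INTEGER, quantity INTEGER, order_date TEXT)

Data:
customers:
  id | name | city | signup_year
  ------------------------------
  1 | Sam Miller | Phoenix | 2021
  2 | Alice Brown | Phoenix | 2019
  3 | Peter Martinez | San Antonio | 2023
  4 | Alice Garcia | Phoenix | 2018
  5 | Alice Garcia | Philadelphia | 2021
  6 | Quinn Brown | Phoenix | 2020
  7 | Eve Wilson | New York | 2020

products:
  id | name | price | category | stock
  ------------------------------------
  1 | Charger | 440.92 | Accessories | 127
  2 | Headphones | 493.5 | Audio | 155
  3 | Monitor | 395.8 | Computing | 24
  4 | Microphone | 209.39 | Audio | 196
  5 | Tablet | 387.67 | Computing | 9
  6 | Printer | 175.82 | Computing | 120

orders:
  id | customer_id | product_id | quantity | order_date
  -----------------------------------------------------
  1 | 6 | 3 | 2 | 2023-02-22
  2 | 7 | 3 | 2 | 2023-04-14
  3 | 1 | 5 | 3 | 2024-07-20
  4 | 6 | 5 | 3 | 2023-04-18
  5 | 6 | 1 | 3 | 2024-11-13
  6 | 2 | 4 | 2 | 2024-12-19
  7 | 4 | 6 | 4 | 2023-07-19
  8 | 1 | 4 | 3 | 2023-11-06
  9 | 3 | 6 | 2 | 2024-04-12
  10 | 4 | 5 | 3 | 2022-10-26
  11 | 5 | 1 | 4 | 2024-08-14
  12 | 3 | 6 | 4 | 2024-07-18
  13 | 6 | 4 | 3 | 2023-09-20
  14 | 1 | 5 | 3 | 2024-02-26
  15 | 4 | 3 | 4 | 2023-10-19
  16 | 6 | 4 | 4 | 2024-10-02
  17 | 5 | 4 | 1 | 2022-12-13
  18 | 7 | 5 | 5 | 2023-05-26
SELECT p.name, COUNT(*) AS n FROM orders c JOIN products p ON c.product_id = p.id GROUP BY p.id, p.name

Execution result:
name | n
Charger | 2
Monitor | 3
Microphone | 5
Tablet | 5
Printer | 3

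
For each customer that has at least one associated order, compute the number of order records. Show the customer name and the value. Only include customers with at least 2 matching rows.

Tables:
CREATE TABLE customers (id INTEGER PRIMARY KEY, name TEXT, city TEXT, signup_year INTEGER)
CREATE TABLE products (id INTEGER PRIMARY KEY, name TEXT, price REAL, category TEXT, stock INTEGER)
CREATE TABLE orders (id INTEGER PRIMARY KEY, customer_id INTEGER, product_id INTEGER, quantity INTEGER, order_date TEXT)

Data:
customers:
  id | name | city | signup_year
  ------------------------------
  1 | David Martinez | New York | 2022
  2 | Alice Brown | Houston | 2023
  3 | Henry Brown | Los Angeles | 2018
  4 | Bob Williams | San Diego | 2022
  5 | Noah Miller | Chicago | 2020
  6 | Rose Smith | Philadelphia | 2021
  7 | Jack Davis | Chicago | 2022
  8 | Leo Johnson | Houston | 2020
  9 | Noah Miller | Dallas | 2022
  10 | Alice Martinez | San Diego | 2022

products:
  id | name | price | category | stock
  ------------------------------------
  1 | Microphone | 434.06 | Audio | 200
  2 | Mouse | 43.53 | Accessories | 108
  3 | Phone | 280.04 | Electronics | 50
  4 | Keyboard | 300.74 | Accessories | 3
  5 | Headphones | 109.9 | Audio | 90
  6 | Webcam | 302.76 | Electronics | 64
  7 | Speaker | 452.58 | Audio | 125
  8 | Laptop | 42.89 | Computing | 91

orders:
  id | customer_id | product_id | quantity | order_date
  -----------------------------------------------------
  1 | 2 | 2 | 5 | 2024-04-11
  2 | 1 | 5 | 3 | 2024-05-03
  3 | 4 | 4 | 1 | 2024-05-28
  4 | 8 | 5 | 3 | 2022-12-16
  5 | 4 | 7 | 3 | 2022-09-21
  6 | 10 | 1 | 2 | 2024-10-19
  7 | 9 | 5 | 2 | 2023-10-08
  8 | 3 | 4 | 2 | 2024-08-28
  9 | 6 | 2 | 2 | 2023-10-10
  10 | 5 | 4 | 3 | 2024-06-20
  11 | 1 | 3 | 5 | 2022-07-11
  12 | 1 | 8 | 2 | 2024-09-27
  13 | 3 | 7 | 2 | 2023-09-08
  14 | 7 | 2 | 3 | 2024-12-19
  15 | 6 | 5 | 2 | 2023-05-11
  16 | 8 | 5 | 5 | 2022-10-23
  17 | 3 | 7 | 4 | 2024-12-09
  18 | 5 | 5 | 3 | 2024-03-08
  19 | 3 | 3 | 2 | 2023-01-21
SELECT p.name, COUNT(*) AS n FROM orders c JOIN customers p ON c.customer_id = p.id GROUP BY p.id, p.name HAVING COUNT(*) >= 2

Execution result:
name | n
David Martinez | 3
Henry Brown | 4
Bob Williams | 2
Noah Miller | 2
Rose Smith | 2
Leo Johnson | 2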